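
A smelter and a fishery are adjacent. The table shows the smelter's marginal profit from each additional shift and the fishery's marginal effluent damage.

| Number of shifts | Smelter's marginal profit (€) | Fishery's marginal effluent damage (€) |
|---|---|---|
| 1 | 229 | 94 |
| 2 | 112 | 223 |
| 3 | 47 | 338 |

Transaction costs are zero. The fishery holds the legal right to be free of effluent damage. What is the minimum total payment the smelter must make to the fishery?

Efficient level: marginal profit ≥ marginal effluent damage through level 1, so k* = 1.
With the fishery holding the right, the smelter must at least compensate total damage at k*: 94 = 94.

€94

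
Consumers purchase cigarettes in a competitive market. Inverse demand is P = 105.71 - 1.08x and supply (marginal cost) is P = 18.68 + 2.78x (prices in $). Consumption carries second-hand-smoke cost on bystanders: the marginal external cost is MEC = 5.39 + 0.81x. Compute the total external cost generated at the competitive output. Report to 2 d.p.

$327.41

Market equilibrium (private): 18.68 + 2.78x = 105.71 - 1.08x → x_m = 22.5466.
Total external cost = ∫₀^{x_m} (5.39 + 0.81x) dx = 5.39×22.5466 + ½×0.81×22.5466² = 327.4076.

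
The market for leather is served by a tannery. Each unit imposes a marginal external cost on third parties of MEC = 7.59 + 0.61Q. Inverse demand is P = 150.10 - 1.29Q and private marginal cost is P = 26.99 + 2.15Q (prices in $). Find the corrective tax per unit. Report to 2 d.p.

Social marginal cost = private MC + MEC = 34.58 + 2.76Q.
Set SMC = demand: 34.58 + 2.76Q = 150.10 - 1.29Q → Q* = 28.5235.
The Pigouvian tax equals MEC at Q*: 7.59 + 0.61×28.5235 = 24.9893.

tax = $24.99 per unit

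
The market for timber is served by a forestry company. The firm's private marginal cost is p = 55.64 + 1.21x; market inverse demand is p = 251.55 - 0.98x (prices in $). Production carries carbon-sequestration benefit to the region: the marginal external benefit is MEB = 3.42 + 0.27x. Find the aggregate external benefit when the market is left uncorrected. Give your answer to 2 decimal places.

Market equilibrium (private): 55.64 + 1.21x = 251.55 - 0.98x → x_m = 89.4566.
Total external benefit = ∫₀^{x_m} (3.42 + 0.27x) dx = 3.42×89.4566 + ½×0.27×89.4566² = 1386.2768.

$1386.28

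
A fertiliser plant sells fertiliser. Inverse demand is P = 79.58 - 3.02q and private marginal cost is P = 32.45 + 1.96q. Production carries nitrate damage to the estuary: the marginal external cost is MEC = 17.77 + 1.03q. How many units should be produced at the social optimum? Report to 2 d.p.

Social marginal cost = private MC + MEC = 50.22 + 2.99q.
Set SMC = demand: 50.22 + 2.99q = 79.58 - 3.02q → q* = 4.8852.

q* = 4.89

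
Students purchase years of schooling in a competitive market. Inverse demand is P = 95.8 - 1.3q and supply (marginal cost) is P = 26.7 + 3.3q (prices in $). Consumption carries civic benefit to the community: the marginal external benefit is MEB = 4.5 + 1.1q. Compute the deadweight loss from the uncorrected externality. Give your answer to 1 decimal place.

DWL = $63.1

Market equilibrium (private): 26.7 + 3.3q = 95.8 - 1.3q → q_m = 15.0217.
Social marginal benefit = demand + MEB = 100.3 - 0.2q.
Set SMB = MC: 100.3 - 0.2q = 26.7 + 3.3q → q* = 21.0286.
Height of the DWL triangle at q_m is SMB(q_m) − MC(q_m) = MEB(q_m) = 21.0239.
DWL = ½ × 6.0069 × 21.0239 = 63.1442.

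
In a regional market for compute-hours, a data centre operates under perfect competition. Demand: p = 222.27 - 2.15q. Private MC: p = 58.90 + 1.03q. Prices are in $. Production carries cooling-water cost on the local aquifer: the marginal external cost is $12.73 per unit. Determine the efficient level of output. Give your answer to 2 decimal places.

q* = 47.37

Social marginal cost = private MC + MEC = 71.63 + 1.03q.
Set SMC = demand: 71.63 + 1.03q = 222.27 - 2.15q → q* = 47.3711.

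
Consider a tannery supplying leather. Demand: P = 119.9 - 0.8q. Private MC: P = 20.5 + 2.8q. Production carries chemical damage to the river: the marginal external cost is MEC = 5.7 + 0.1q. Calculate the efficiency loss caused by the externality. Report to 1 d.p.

Market equilibrium (private): 20.5 + 2.8q = 119.9 - 0.8q → q_m = 27.6111.
Social marginal cost = private MC + MEC = 26.2 + 2.9q.
Set SMC = demand: 26.2 + 2.9q = 119.9 - 0.8q → q* = 25.3243.
Between q* and q_m the wedge SMC − demand runs linearly from 0 to MEC(q_m), so the loss is a triangle.
DWL = ½ × 2.2868 × 8.4611 = 9.6744.

DWL = 9.7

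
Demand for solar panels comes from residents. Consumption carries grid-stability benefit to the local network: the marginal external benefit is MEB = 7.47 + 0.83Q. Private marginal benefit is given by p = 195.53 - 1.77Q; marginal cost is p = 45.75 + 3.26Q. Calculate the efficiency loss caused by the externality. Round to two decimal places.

Market equilibrium (private): 45.75 + 3.26Q = 195.53 - 1.77Q → Q_m = 29.7773.
Social marginal benefit = demand + MEB = 203.00 - 0.94Q.
Set SMB = MC: 203.00 - 0.94Q = 45.75 + 3.26Q → Q* = 37.4405.
Height of the DWL triangle at Q_m is SMB(Q_m) − MC(Q_m) = MEB(Q_m) = 32.1852.
DWL = ½ × 7.6632 × 32.1852 = 123.3208.

DWL = 123.32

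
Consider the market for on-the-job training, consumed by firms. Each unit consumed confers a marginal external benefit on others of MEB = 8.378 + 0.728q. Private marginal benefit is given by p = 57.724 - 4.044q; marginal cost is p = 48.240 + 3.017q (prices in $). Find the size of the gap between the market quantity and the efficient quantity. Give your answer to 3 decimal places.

1.477 units

Market equilibrium (private): 48.240 + 3.017q = 57.724 - 4.044q → q_m = 1.3432.
Social marginal benefit = demand + MEB = 66.102 - 3.316q.
Set SMB = MC: 66.102 - 3.316q = 48.240 + 3.017q → q* = 2.8205.
Gap = |1.3432 − 2.8205| = 1.4773.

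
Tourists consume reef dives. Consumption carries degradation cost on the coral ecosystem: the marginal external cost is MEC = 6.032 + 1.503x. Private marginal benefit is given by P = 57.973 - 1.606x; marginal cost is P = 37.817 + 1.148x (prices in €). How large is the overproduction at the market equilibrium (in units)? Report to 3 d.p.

Market equilibrium (private): 37.817 + 1.148x = 57.973 - 1.606x → x_m = 7.3188.
Social marginal benefit = demand − MEC = 51.941 - 3.109x.
Set SMB = MC: 51.941 - 3.109x = 37.817 + 1.148x → x* = 3.3178.
Gap = |7.3188 − 3.3178| = 4.0010.

4.001 units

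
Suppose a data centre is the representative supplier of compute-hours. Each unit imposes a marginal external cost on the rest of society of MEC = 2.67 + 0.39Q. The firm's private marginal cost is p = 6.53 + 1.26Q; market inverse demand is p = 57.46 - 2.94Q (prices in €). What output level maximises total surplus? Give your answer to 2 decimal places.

Social marginal cost = private MC + MEC = 9.20 + 1.65Q.
Set SMC = demand: 9.20 + 1.65Q = 57.46 - 2.94Q → Q* = 10.5142.

Q* = 10.51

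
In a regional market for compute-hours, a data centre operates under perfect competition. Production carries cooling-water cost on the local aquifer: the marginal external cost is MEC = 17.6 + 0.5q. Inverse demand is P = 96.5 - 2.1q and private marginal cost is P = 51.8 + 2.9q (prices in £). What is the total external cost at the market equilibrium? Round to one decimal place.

£177.3

Market equilibrium (private): 51.8 + 2.9q = 96.5 - 2.1q → q_m = 8.9400.
Total external cost = ∫₀^{q_m} (17.6 + 0.5q) dq = 17.6×8.9400 + ½×0.5×8.9400² = 177.3249.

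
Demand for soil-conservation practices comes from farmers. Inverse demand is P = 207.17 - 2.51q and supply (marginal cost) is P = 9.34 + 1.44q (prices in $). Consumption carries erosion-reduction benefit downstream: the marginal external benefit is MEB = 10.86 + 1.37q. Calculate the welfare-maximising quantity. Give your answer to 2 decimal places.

Social marginal benefit = demand + MEB = 218.03 - 1.14q.
Set SMB = MC: 218.03 - 1.14q = 9.34 + 1.44q → q* = 80.8876.

q* = 80.89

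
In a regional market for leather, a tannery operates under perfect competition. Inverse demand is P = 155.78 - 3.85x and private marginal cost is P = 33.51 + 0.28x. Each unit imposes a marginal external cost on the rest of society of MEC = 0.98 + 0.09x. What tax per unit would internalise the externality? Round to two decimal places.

tax = 3.57 per unit

Social marginal cost = private MC + MEC = 34.49 + 0.37x.
Set SMC = demand: 34.49 + 0.37x = 155.78 - 3.85x → x* = 28.7417.
The Pigouvian tax equals MEC at x*: 0.98 + 0.09×28.7417 = 3.5668.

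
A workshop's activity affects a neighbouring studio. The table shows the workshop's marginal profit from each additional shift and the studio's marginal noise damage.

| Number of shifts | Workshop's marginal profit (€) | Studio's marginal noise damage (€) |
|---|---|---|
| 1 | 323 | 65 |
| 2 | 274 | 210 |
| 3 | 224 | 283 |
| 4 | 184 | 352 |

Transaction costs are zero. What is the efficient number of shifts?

Bargaining reaches the level where marginal profit last exceeds marginal noise damage.
That holds through level 2 (274 ≥ 210) but not at 3 (224 < 283).

2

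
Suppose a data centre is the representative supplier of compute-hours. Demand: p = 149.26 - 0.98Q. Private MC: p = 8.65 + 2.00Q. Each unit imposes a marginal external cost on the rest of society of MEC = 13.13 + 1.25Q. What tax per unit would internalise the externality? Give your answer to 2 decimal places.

Social marginal cost = private MC + MEC = 21.78 + 3.25Q.
Set SMC = demand: 21.78 + 3.25Q = 149.26 - 0.98Q → Q* = 30.1371.
The Pigouvian tax equals MEC at Q*: 13.13 + 1.25×30.1371 = 50.8014.

tax = 50.80 per unit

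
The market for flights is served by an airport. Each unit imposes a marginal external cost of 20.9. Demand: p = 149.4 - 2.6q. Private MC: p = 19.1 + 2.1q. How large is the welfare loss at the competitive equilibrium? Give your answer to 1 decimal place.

Market equilibrium (private): 19.1 + 2.1q = 149.4 - 2.6q → q_m = 27.7234.
Social marginal cost = private MC + MEC = 40.0 + 2.1q.
Set SMC = demand: 40.0 + 2.1q = 149.4 - 2.6q → q* = 23.2766.
The welfare-loss triangle has base |q_m − q*| and height MEC(q_m) (the vertical gap between SMC and demand is zero at q* and MEC at q_m).
DWL = ½ × 4.4468 × 20.9000 = 46.4691.

DWL = 46.5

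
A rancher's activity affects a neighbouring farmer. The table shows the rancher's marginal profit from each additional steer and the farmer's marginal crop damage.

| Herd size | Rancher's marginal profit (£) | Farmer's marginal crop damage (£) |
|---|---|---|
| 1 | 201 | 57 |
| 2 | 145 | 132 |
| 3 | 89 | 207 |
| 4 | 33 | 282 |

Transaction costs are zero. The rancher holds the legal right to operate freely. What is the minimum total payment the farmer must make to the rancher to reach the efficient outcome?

£122

Left alone the rancher would choose level 4 (marginal profit stays positive).
Efficient level: k* = 2 (marginal profit ≥ marginal crop damage through 2).
The farmer must at least cover the rancher's forgone profit from cutting 4→2: 89 + 33 = 122.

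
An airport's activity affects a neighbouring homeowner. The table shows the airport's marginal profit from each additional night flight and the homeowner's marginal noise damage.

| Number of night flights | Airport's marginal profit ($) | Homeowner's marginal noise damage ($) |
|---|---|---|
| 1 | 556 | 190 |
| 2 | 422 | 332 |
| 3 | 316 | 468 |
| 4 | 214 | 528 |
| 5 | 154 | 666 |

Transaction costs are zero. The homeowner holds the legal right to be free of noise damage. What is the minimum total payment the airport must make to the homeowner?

$522

Efficient level: marginal profit ≥ marginal noise damage through level 2, so k* = 2.
With the homeowner holding the right, the airport must at least compensate total damage at k*: 190 + 332 = 522.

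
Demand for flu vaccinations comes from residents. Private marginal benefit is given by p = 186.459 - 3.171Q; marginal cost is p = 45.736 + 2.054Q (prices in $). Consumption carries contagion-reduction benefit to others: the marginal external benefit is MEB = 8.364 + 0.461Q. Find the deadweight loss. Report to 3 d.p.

Market equilibrium (private): 45.736 + 2.054Q = 186.459 - 3.171Q → Q_m = 26.9326.
Social marginal benefit = demand + MEB = 194.823 - 2.710Q.
Set SMB = MC: 194.823 - 2.710Q = 45.736 + 2.054Q → Q* = 31.2945.
Height of the DWL triangle at Q_m is SMB(Q_m) − MC(Q_m) = MEB(Q_m) = 20.7799.
DWL = ½ × 4.3619 × 20.7799 = 45.3199.

DWL = $45.320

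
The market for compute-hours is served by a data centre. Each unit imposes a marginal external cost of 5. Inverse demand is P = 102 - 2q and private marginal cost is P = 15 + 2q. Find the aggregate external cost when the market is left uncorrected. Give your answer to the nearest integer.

109

Market equilibrium (private): 15 + 2q = 102 - 2q → q_m = 21.7500.
Total external cost = MEC × q_m = 5 × 21.7500 = 108.7500.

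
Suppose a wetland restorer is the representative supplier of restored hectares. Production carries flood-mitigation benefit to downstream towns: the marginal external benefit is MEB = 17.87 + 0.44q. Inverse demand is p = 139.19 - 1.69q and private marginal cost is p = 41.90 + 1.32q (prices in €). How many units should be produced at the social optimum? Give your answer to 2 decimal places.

q* = 44.81

Social marginal cost = private MC − MEB = 24.03 + 0.88q.
Set SMC = demand: 24.03 + 0.88q = 139.19 - 1.69q → q* = 44.8093.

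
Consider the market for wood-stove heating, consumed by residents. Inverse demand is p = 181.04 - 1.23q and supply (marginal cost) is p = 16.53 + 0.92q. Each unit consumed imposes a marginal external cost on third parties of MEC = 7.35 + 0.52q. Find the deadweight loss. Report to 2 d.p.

Market equilibrium (private): 16.53 + 0.92q = 181.04 - 1.23q → q_m = 76.5163.
Social marginal benefit = demand − MEC = 173.69 - 1.75q.
Set SMB = MC: 173.69 - 1.75q = 16.53 + 0.92q → q* = 58.8614.
The loss is the area between SMB and MC from q* to q_m; with linear curves that's a triangle of height MEC(q_m).
DWL = ½ × 17.6549 × 47.1385 = 416.1128.

DWL = 416.11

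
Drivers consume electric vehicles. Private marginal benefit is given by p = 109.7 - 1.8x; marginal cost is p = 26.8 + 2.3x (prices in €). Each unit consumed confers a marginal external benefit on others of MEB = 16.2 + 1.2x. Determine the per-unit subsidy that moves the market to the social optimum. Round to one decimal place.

subsidy = €57.2 per unit

Social marginal benefit = demand + MEB = 125.9 - 0.6x.
Set SMB = MC: 125.9 - 0.6x = 26.8 + 2.3x → x* = 34.1724.
The Pigouvian subsidy equals MEB at x*: 16.2 + 1.2×34.1724 = 57.2069.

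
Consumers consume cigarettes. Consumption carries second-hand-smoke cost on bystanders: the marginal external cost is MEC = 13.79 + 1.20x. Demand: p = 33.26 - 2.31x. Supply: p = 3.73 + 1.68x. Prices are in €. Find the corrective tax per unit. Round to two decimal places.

tax = €17.43 per unit

Social marginal benefit = demand − MEC = 19.47 - 3.51x.
Set SMB = MC: 19.47 - 3.51x = 3.73 + 1.68x → x* = 3.0328.
The Pigouvian tax equals MEC at x*: 13.79 + 1.20×3.0328 = 17.4294.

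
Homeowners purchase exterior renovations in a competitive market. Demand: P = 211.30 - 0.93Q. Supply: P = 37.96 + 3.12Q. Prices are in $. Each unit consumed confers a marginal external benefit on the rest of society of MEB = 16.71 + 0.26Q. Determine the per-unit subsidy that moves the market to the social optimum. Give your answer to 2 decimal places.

subsidy = $29.75 per unit

Social marginal benefit = demand + MEB = 228.01 - 0.67Q.
Set SMB = MC: 228.01 - 0.67Q = 37.96 + 3.12Q → Q* = 50.1451.
The Pigouvian subsidy equals MEB at Q*: 16.71 + 0.26×50.1451 = 29.7477.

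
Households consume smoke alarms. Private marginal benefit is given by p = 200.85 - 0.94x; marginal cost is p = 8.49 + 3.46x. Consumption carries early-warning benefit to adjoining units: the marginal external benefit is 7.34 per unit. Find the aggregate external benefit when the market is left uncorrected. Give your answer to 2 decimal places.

Market equilibrium (private): 8.49 + 3.46x = 200.85 - 0.94x → x_m = 43.7182.
Total external benefit = MEB × x_m = 7.34 × 43.7182 = 320.8916.

320.89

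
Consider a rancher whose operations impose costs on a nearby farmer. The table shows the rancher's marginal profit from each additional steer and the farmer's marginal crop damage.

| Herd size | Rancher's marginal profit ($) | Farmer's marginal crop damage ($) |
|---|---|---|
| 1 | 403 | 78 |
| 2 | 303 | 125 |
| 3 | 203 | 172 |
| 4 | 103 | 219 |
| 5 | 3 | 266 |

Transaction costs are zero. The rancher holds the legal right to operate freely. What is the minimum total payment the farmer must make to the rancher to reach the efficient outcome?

Left alone the rancher would choose level 5 (marginal profit stays positive).
Efficient level: k* = 3 (marginal profit ≥ marginal crop damage through 3).
The farmer must at least cover the rancher's forgone profit from cutting 5→3: 103 + 3 = 106.

$106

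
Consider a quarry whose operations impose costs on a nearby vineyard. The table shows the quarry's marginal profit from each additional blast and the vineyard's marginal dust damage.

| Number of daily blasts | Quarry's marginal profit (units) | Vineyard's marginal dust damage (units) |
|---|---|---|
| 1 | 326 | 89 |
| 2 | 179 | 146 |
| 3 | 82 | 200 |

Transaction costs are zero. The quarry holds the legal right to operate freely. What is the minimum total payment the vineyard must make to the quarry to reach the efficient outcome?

82

Left alone the quarry would choose level 3 (marginal profit stays positive).
Efficient level: k* = 2 (marginal profit ≥ marginal dust damage through 2).
The vineyard must at least cover the quarry's forgone profit from cutting 3→2: 82 = 82.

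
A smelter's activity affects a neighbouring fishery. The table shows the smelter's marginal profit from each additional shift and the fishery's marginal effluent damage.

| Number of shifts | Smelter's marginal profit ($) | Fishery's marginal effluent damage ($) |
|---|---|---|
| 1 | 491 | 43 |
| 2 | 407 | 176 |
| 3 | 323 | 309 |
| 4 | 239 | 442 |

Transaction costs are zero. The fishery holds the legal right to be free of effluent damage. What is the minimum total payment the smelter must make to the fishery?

Efficient level: marginal profit ≥ marginal effluent damage through level 3, so k* = 3.
With the fishery holding the right, the smelter must at least compensate total damage at k*: 43 + 176 + 309 = 528.

$528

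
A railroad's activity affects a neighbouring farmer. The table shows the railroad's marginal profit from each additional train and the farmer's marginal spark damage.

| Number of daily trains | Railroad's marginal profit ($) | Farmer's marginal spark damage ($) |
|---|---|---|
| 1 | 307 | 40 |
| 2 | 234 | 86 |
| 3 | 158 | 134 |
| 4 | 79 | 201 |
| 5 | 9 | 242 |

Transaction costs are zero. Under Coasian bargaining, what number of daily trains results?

Bargaining reaches the level where marginal profit last exceeds marginal spark damage.
That holds through level 3 (158 ≥ 134) but not at 4 (79 < 201).

3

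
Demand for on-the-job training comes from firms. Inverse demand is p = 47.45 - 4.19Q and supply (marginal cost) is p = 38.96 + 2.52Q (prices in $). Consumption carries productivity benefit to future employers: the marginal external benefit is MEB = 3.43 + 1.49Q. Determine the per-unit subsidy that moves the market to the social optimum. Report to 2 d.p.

Social marginal benefit = demand + MEB = 50.88 - 2.70Q.
Set SMB = MC: 50.88 - 2.70Q = 38.96 + 2.52Q → Q* = 2.2835.
The Pigouvian subsidy equals MEB at Q*: 3.43 + 1.49×2.2835 = 6.8324.

subsidy = $6.83 per unit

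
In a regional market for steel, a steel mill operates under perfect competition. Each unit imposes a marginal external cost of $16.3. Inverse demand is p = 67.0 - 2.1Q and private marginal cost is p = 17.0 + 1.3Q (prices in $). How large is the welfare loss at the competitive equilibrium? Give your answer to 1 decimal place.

DWL = $39.1

Market equilibrium (private): 17.0 + 1.3Q = 67.0 - 2.1Q → Q_m = 14.7059.
Social marginal cost = private MC + MEC = 33.3 + 1.3Q.
Set SMC = demand: 33.3 + 1.3Q = 67.0 - 2.1Q → Q* = 9.9118.
Height of the DWL triangle at Q_m is SMC(Q_m) − demand(Q_m) = MEC(Q_m) = 16.3000.
DWL = ½ × 4.7941 × 16.3000 = 39.0719.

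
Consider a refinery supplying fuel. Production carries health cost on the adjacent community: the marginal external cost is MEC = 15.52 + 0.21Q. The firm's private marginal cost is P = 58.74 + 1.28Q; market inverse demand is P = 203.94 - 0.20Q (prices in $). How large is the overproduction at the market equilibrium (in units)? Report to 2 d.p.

Market equilibrium (private): 58.74 + 1.28Q = 203.94 - 0.20Q → Q_m = 98.1081.
Social marginal cost = private MC + MEC = 74.26 + 1.49Q.
Set SMC = demand: 74.26 + 1.49Q = 203.94 - 0.20Q → Q* = 76.7337.
Gap = |98.1081 − 76.7337| = 21.3744.

21.37 units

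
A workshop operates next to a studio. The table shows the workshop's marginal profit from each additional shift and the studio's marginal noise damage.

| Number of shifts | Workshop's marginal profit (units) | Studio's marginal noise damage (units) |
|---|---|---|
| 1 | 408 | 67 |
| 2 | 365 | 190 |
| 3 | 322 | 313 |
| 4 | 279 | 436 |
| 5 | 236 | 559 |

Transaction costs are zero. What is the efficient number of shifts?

Bargaining reaches the level where marginal profit last exceeds marginal noise damage.
That holds through level 3 (322 ≥ 313) but not at 4 (279 < 436).

3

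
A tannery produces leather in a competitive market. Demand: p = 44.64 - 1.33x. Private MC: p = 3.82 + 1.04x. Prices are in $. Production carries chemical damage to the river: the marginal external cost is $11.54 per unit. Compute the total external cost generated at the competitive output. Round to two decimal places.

Market equilibrium (private): 3.82 + 1.04x = 44.64 - 1.33x → x_m = 17.2236.
Total external cost = MEC × x_m = 11.54 × 17.2236 = 198.7603.

$198.76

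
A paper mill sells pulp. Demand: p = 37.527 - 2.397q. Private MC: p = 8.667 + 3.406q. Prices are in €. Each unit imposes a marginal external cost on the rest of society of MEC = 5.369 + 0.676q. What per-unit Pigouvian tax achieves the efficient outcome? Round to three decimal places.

tax = €7.820 per unit

Social marginal cost = private MC + MEC = 14.036 + 4.082q.
Set SMC = demand: 14.036 + 4.082q = 37.527 - 2.397q → q* = 3.6257.
The Pigouvian tax equals MEC at q*: 5.369 + 0.676×3.6257 = 7.8200.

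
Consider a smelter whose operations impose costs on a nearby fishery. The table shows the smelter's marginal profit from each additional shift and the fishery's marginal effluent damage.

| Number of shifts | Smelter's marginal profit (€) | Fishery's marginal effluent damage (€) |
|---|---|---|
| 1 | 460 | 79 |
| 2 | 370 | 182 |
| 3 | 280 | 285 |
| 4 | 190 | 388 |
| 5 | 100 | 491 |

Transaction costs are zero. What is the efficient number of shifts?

Bargaining reaches the level where marginal profit last exceeds marginal effluent damage.
That holds through level 2 (370 ≥ 182) but not at 3 (280 < 285).

2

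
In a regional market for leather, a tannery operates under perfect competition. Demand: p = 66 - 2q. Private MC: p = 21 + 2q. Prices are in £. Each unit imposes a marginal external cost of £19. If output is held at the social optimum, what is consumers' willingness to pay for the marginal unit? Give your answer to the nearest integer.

P = £53

Social marginal cost = private MC + MEC = 40 + 2q.
Set SMC = demand: 40 + 2q = 66 - 2q → q* = 6.5000.
Consumer price on the demand curve at q*: 66 − 2×6.5000 = 53.0000.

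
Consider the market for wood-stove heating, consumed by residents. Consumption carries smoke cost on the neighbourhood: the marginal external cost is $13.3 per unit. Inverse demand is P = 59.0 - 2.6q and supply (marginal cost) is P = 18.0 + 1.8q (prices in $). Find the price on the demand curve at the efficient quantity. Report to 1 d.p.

Social marginal benefit = demand − MEC = 45.7 - 2.6q.
Set SMB = MC: 45.7 - 2.6q = 18.0 + 1.8q → q* = 6.2955.
Consumer price on the demand curve at q*: 59.0 − 2.6×6.2955 = 42.6317.

P = $42.6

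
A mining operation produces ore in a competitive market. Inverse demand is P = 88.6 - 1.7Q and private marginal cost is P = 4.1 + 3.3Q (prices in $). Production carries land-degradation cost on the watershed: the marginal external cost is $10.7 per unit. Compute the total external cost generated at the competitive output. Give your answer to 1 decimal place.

$180.8

Market equilibrium (private): 4.1 + 3.3Q = 88.6 - 1.7Q → Q_m = 16.9000.
Total external cost = MEC × Q_m = 10.7 × 16.9000 = 180.8300.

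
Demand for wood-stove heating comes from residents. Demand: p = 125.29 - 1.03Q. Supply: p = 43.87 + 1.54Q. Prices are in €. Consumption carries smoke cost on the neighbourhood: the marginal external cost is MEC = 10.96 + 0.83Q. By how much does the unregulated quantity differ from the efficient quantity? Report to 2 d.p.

10.96 units

Market equilibrium (private): 43.87 + 1.54Q = 125.29 - 1.03Q → Q_m = 31.6809.
Social marginal benefit = demand − MEC = 114.33 - 1.86Q.
Set SMB = MC: 114.33 - 1.86Q = 43.87 + 1.54Q → Q* = 20.7235.
Gap = |31.6809 − 20.7235| = 10.9574.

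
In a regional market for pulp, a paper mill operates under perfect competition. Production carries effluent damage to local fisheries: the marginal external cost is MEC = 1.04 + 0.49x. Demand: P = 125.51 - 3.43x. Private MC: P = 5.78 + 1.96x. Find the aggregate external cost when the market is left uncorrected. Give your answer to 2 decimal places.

143.99

Market equilibrium (private): 5.78 + 1.96x = 125.51 - 3.43x → x_m = 22.2134.
Total external cost = ∫₀^{x_m} (1.04 + 0.49x) dx = 1.04×22.2134 + ½×0.49×22.2134² = 143.9935.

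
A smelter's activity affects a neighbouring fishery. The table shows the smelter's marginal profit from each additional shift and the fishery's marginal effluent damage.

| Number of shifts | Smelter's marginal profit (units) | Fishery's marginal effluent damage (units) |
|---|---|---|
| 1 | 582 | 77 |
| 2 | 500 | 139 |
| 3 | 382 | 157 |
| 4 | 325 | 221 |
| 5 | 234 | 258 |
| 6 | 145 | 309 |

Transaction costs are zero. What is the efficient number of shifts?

4

Bargaining reaches the level where marginal profit last exceeds marginal effluent damage.
That holds through level 4 (325 ≥ 221) but not at 5 (234 < 258).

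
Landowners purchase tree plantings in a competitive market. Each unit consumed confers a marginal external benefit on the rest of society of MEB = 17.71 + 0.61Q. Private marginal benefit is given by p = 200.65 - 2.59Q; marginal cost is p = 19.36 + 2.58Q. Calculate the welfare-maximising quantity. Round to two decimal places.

Q* = 43.64

Social marginal benefit = demand + MEB = 218.36 - 1.98Q.
Set SMB = MC: 218.36 - 1.98Q = 19.36 + 2.58Q → Q* = 43.6404.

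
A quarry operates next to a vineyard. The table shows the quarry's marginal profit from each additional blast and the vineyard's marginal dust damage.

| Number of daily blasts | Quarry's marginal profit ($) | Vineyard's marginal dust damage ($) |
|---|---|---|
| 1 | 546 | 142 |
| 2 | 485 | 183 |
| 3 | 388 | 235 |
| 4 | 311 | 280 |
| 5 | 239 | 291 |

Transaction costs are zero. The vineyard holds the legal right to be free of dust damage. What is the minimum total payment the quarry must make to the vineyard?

$840

Efficient level: marginal profit ≥ marginal dust damage through level 4, so k* = 4.
With the vineyard holding the right, the quarry must at least compensate total damage at k*: 142 + 183 + 235 + 280 = 840.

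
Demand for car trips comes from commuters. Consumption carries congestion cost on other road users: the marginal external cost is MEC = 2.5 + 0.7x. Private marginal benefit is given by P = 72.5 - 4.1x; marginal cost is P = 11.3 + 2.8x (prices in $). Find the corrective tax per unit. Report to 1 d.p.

tax = $7.9 per unit

Social marginal benefit = demand − MEC = 70.0 - 4.8x.
Set SMB = MC: 70.0 - 4.8x = 11.3 + 2.8x → x* = 7.7237.
The Pigouvian tax equals MEC at x*: 2.5 + 0.7×7.7237 = 7.9066.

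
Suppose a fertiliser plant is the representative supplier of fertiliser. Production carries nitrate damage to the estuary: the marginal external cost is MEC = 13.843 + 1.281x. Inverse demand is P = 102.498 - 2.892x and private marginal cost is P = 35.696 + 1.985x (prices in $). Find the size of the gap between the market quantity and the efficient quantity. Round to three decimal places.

5.097 units

Market equilibrium (private): 35.696 + 1.985x = 102.498 - 2.892x → x_m = 13.6974.
Social marginal cost = private MC + MEC = 49.539 + 3.266x.
Set SMC = demand: 49.539 + 3.266x = 102.498 - 2.892x → x* = 8.6000.
Gap = |13.6974 − 8.6000| = 5.0974.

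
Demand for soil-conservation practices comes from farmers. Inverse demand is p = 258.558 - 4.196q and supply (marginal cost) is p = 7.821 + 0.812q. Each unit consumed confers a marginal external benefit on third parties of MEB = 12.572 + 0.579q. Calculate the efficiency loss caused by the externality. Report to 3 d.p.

DWL = 195.000

Market equilibrium (private): 7.821 + 0.812q = 258.558 - 4.196q → q_m = 50.0673.
Social marginal benefit = demand + MEB = 271.130 - 3.617q.
Set SMB = MC: 271.130 - 3.617q = 7.821 + 0.812q → q* = 59.4511.
The welfare-loss triangle has base |q_m − q*| and height MEB(q_m) (the vertical gap between SMB and MC is zero at q* and MEB at q_m).
DWL = ½ × 9.3838 × 41.5610 = 195.0001.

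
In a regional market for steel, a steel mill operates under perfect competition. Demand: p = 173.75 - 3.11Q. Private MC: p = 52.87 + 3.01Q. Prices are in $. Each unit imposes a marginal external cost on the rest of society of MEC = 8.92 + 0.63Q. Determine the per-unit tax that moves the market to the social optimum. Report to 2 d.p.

Social marginal cost = private MC + MEC = 61.79 + 3.64Q.
Set SMC = demand: 61.79 + 3.64Q = 173.75 - 3.11Q → Q* = 16.5867.
The Pigouvian tax equals MEC at Q*: 8.92 + 0.63×16.5867 = 19.3696.

tax = $19.37 per unit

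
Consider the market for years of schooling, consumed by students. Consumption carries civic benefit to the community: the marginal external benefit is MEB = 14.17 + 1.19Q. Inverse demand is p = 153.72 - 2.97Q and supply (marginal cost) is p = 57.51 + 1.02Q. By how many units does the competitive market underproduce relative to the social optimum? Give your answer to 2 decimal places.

15.31 units

Market equilibrium (private): 57.51 + 1.02Q = 153.72 - 2.97Q → Q_m = 24.1128.
Social marginal benefit = demand + MEB = 167.89 - 1.78Q.
Set SMB = MC: 167.89 - 1.78Q = 57.51 + 1.02Q → Q* = 39.4214.
Gap = |24.1128 − 39.4214| = 15.3086.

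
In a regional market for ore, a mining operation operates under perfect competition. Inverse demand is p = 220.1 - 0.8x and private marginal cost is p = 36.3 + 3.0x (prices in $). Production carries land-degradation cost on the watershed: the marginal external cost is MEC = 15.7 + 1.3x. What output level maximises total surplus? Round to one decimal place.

Social marginal cost = private MC + MEC = 52.0 + 4.3x.
Set SMC = demand: 52.0 + 4.3x = 220.1 - 0.8x → x* = 32.9608.

x* = 33.0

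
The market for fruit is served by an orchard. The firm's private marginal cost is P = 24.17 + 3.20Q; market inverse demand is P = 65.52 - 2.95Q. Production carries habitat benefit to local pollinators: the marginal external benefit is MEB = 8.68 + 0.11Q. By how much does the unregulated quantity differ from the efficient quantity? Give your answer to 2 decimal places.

Market equilibrium (private): 24.17 + 3.20Q = 65.52 - 2.95Q → Q_m = 6.7236.
Social marginal cost = private MC − MEB = 15.49 + 3.09Q.
Set SMC = demand: 15.49 + 3.09Q = 65.52 - 2.95Q → Q* = 8.2831.
Gap = |6.7236 − 8.2831| = 1.5595.

1.56 units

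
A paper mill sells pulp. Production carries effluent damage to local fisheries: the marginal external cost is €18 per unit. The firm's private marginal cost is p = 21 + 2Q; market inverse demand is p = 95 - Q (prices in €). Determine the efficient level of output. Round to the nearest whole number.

Q* = 19

Social marginal cost = private MC + MEC = 39 + 2Q.
Set SMC = demand: 39 + 2Q = 95 - Q → Q* = 18.6667.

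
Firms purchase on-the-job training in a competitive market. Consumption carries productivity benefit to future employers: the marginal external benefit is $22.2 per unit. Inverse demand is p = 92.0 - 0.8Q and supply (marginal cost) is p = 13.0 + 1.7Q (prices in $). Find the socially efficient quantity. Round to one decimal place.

Social marginal benefit = demand + MEB = 114.2 - 0.8Q.
Set SMB = MC: 114.2 - 0.8Q = 13.0 + 1.7Q → Q* = 40.4800.

Q* = 40.5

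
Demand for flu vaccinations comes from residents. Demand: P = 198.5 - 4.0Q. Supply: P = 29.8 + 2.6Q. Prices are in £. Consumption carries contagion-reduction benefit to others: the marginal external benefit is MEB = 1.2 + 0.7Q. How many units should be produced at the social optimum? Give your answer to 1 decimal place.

Social marginal benefit = demand + MEB = 199.7 - 3.3Q.
Set SMB = MC: 199.7 - 3.3Q = 29.8 + 2.6Q → Q* = 28.7966.

Q* = 28.8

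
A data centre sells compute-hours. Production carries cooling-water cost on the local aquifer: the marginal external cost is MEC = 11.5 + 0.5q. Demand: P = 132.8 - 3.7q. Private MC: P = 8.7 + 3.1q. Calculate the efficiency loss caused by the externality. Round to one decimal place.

Market equilibrium (private): 8.7 + 3.1q = 132.8 - 3.7q → q_m = 18.2500.
Social marginal cost = private MC + MEC = 20.2 + 3.6q.
Set SMC = demand: 20.2 + 3.6q = 132.8 - 3.7q → q* = 15.4247.
Between q* and q_m the wedge SMC − demand runs linearly from 0 to MEC(q_m), so the loss is a triangle.
DWL = ½ × 2.8253 × 20.6250 = 29.1359.

DWL = 29.1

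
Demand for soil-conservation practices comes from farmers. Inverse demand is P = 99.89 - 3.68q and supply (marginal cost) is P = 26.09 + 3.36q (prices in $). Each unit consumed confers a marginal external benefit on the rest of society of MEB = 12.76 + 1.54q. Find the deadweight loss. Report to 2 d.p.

DWL = $75.95

Market equilibrium (private): 26.09 + 3.36q = 99.89 - 3.68q → q_m = 10.4830.
Social marginal benefit = demand + MEB = 112.65 - 2.14q.
Set SMB = MC: 112.65 - 2.14q = 26.09 + 3.36q → q* = 15.7382.
The loss is the area between SMB and MC from q* to q_m; with linear curves that's a triangle of height MEB(q_m).
DWL = ½ × 5.2552 × 28.9038 = 75.9476.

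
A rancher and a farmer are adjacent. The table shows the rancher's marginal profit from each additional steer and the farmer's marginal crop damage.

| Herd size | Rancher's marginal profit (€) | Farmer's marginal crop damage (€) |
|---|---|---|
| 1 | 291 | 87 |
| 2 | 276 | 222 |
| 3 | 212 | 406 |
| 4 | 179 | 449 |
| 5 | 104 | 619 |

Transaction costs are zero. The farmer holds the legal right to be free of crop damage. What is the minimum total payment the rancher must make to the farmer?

€309

Efficient level: marginal profit ≥ marginal crop damage through level 2, so k* = 2.
With the farmer holding the right, the rancher must at least compensate total damage at k*: 87 + 222 = 309.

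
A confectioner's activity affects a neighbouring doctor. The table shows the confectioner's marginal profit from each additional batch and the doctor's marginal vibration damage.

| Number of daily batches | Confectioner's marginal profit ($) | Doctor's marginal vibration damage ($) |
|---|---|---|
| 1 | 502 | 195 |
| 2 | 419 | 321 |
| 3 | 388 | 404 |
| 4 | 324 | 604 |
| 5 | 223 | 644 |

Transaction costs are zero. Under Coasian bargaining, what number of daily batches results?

Bargaining reaches the level where marginal profit last exceeds marginal vibration damage.
That holds through level 2 (419 ≥ 321) but not at 3 (388 < 404).

2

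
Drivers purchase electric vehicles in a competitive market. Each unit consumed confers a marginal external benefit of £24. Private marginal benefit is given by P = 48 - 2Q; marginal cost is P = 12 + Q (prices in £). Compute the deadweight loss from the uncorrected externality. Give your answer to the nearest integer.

Market equilibrium (private): 12 + Q = 48 - 2Q → Q_m = 12.0000.
Social marginal benefit = demand + MEB = 72 - 2Q.
Set SMB = MC: 72 - 2Q = 12 + Q → Q* = 20.0000.
The loss is the area between SMB and MC from Q* to Q_m; with linear curves that's a triangle of height MEB(Q_m).
DWL = ½ × 8.0000 × 24.0000 = 96.0000.

DWL = £96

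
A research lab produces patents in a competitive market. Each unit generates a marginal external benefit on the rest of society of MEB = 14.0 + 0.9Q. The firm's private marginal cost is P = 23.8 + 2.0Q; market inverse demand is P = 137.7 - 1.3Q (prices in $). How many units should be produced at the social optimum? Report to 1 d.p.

Social marginal cost = private MC − MEB = 9.8 + 1.1Q.
Set SMC = demand: 9.8 + 1.1Q = 137.7 - 1.3Q → Q* = 53.2917.

Q* = 53.3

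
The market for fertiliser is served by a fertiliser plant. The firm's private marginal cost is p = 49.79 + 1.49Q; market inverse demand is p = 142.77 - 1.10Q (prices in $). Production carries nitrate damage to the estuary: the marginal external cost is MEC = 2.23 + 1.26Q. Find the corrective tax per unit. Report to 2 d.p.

tax = $31.93 per unit

Social marginal cost = private MC + MEC = 52.02 + 2.75Q.
Set SMC = demand: 52.02 + 2.75Q = 142.77 - 1.10Q → Q* = 23.5714.
The Pigouvian tax equals MEC at Q*: 2.23 + 1.26×23.5714 = 31.9300.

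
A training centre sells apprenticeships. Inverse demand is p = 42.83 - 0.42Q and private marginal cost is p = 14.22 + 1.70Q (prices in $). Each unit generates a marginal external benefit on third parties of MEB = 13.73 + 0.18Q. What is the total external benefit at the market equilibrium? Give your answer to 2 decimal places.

$201.68

Market equilibrium (private): 14.22 + 1.70Q = 42.83 - 0.42Q → Q_m = 13.4953.
Total external benefit = ∫₀^{Q_m} (13.73 + 0.18Q) dQ = 13.73×13.4953 + ½×0.18×13.4953² = 201.6815.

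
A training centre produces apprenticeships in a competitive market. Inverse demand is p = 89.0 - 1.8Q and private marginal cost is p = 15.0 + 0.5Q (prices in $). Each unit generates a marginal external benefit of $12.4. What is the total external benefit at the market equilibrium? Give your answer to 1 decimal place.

$399.0

Market equilibrium (private): 15.0 + 0.5Q = 89.0 - 1.8Q → Q_m = 32.1739.
Total external benefit = MEB × Q_m = 12.4 × 32.1739 = 398.9564.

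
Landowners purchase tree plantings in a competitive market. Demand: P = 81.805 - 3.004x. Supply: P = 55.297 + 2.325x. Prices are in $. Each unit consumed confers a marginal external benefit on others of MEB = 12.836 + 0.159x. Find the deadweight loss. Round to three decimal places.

Market equilibrium (private): 55.297 + 2.325x = 81.805 - 3.004x → x_m = 4.9743.
Social marginal benefit = demand + MEB = 94.641 - 2.845x.
Set SMB = MC: 94.641 - 2.845x = 55.297 + 2.325x → x* = 7.6101.
The loss is the area between SMB and MC from x* to x_m; with linear curves that's a triangle of height MEB(x_m).
DWL = ½ × 2.6358 × 13.6269 = 17.9589.

DWL = $17.959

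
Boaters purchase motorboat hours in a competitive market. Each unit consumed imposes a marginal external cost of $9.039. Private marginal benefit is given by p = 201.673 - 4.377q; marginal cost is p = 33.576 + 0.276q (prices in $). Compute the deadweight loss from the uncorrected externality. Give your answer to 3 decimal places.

DWL = $8.780

Market equilibrium (private): 33.576 + 0.276q = 201.673 - 4.377q → q_m = 36.1266.
Social marginal benefit = demand − MEC = 192.634 - 4.377q.
Set SMB = MC: 192.634 - 4.377q = 33.576 + 0.276q → q* = 34.1840.
The loss is the area between SMB and MC from q* to q_m; with linear curves that's a triangle of height MEC(q_m).
DWL = ½ × 1.9426 × 9.0390 = 8.7796.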